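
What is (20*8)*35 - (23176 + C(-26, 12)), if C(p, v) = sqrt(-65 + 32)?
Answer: -17576 - I*sqrt(33) ≈ -17576.0 - 5.7446*I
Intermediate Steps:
C(p, v) = I*sqrt(33) (C(p, v) = sqrt(-33) = I*sqrt(33))
(20*8)*35 - (23176 + C(-26, 12)) = (20*8)*35 - (23176 + I*sqrt(33)) = 160*35 + (-23176 - I*sqrt(33)) = 5600 + (-23176 - I*sqrt(33)) = -17576 - I*sqrt(33)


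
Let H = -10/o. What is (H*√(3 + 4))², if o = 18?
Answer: 175/81 ≈ 2.1605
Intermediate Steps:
H = -5/9 (H = -10/18 = -10*1/18 = -5/9 ≈ -0.55556)
(H*√(3 + 4))² = (-5*√(3 + 4)/9)² = (-5*√7/9)² = 175/81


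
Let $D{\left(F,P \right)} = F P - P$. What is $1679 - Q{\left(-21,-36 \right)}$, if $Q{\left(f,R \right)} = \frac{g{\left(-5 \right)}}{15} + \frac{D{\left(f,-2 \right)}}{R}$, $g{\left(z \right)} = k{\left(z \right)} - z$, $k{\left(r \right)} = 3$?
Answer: $\frac{75586}{45} \approx 1679.7$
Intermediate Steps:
$D{\left(F,P \right)} = - P + F P$
$g{\left(z \right)} = 3 - z$
$Q{\left(f,R \right)} = \frac{8}{15} + \frac{2 - 2 f}{R}$ ($Q{\left(f,R \right)} = \frac{3 - -5}{15} + \frac{\left(-2\right) \left(-1 + f\right)}{R} = \left(3 + 5\right) \frac{1}{15} + \frac{2 - 2 f}{R} = 8 \cdot \frac{1}{15} + \frac{2 - 2 f}{R} = \frac{8}{15} + \frac{2 - 2 f}{R}$)
$1679 - Q{\left(-21,-36 \right)} = 1679 - \frac{2 \left(15 - -315 + 4 \left(-36\right)\right)}{15 \left(-36\right)} = 1679 - \frac{2}{15} \left(- \frac{1}{36}\right) \left(15 + 315 - 144\right) = 1679 - \frac{2}{15} \left(- \frac{1}{36}\right) 186 = 1679 - - \frac{31}{45} = 1679 + \frac{31}{45} = \frac{75586}{45}$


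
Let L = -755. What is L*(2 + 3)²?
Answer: -18875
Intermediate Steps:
L*(2 + 3)² = -755*(2 + 3)² = -755*5² = -755*25 = -18875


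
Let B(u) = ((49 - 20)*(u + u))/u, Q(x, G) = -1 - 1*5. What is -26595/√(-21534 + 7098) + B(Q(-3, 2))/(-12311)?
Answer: -58/12311 + 8865*I*√401/802 ≈ -0.0047112 + 221.35*I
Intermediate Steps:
Q(x, G) = -6 (Q(x, G) = -1 - 5 = -6)
B(u) = 58 (B(u) = (29*(2*u))/u = (58*u)/u = 58)
-26595/√(-21534 + 7098) + B(Q(-3, 2))/(-12311) = -26595/√(-21534 + 7098) + 58/(-12311) = -26595*(-I*√401/2406) + 58*(-1/12311) = -26595*(-I*√401/2406) - 58/12311 = -(-8865)*I*√401/802 - 58/12311 = 8865*I*√401/802 - 58/12311 = -58/12311 + 8865*I*√401/802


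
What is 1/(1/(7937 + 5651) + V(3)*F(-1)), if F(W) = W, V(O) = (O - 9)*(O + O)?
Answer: 13588/489169 ≈ 0.027778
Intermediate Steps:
V(O) = 2*O*(-9 + O) (V(O) = (-9 + O)*(2*O) = 2*O*(-9 + O))
1/(1/(7937 + 5651) + V(3)*F(-1)) = 1/(1/(7937 + 5651) + (2*3*(-9 + 3))*(-1)) = 1/(1/13588 + (2*3*(-6))*(-1)) = 1/(1/13588 - 36*(-1)) = 1/(1/13588 + 36) = 1/(489169/13588) = 13588/489169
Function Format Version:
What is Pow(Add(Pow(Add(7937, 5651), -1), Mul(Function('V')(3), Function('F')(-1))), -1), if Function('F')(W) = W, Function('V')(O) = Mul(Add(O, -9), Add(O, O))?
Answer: Rational(13588, 489169) ≈ 0.027778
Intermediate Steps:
Function('V')(O) = Mul(2, O, Add(-9, O)) (Function('V')(O) = Mul(Add(-9, O), Mul(2, O)) = Mul(2, O, Add(-9, O)))
Pow(Add(Pow(Add(7937, 5651), -1), Mul(Function('V')(3), Function('F')(-1))), -1) = Pow(Add(Pow(Add(7937, 5651), -1), Mul(Mul(2, 3, Add(-9, 3)), -1)), -1) = Pow(Add(Pow(13588, -1), Mul(Mul(2, 3, -6), -1)), -1) = Pow(Add(Rational(1, 13588), Mul(-36, -1)), -1) = Pow(Add(Rational(1, 13588), 36), -1) = Pow(Rational(489169, 13588), -1) = Rational(13588, 489169)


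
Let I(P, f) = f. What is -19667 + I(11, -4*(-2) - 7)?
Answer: -19666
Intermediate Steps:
-19667 + I(11, -4*(-2) - 7) = -19667 + (-4*(-2) - 7) = -19667 + (8 - 7) = -19667 + 1 = -19666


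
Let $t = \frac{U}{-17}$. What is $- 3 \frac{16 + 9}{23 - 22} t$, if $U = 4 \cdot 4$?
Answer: $\frac{1200}{17} \approx 70.588$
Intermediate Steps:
$U = 16$
$t = - \frac{16}{17}$ ($t = \frac{16}{-17} = 16 \left(- \frac{1}{17}\right) = - \frac{16}{17} \approx -0.94118$)
$- 3 \frac{16 + 9}{23 - 22} t = - 3 \frac{16 + 9}{23 - 22} \left(- \frac{16}{17}\right) = - 3 \cdot \frac{25}{1} \left(- \frac{16}{17}\right) = - 3 \cdot 25 \cdot 1 \left(- \frac{16}{17}\right) = \left(-3\right) 25 \left(- \frac{16}{17}\right) = \left(-75\right) \left(- \frac{16}{17}\right) = \frac{1200}{17}$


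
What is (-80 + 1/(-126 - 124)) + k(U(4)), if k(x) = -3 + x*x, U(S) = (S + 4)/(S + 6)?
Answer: -20591/250 ≈ -82.364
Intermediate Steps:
U(S) = (4 + S)/(6 + S)
k(x) = -3 + x²
(-80 + 1/(-126 - 124)) + k(U(4)) = (-80 + 1/(-126 - 124)) + (-3 + ((4 + 4)/(6 + 4))²) = (-80 + 1/(-250)) + (-3 + (8/10)²) = (-80 - 1/250) + (-3 + ((⅒)*8)²) = -20001/250 + (-3 + (⅘)²) = -20001/250 + (-3 + 16/25) = -20001/250 - 59/25 = -20591/250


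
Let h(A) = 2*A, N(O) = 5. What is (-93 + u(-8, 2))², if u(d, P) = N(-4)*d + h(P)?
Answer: 16641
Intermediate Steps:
u(d, P) = 2*P + 5*d (u(d, P) = 5*d + 2*P = 2*P + 5*d)
(-93 + u(-8, 2))² = (-93 + (2*2 + 5*(-8)))² = (-93 + (4 - 40))² = (-93 - 36)² = (-129)² = 16641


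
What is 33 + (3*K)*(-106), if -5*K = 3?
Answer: 1119/5 ≈ 223.80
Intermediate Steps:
K = -⅗ (K = -⅕*3 = -⅗ ≈ -0.60000)
33 + (3*K)*(-106) = 33 + (3*(-⅗))*(-106) = 33 - 9/5*(-106) = 33 + 954/5 = 1119/5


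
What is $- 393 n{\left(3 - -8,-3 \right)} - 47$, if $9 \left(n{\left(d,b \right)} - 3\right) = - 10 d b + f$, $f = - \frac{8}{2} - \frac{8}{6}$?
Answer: $- \frac{138628}{9} \approx -15403.0$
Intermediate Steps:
$f = - \frac{16}{3}$ ($f = \left(-8\right) \frac{1}{2} - \frac{4}{3} = -4 - \frac{4}{3} = - \frac{16}{3} \approx -5.3333$)
$n{\left(d,b \right)} = \frac{65}{27} - \frac{10 b d}{9}$ ($n{\left(d,b \right)} = 3 + \frac{- 10 d b - \frac{16}{3}}{9} = 3 + \frac{- 10 b d - \frac{16}{3}}{9} = 3 + \frac{- \frac{16}{3} - 10 b d}{9} = 3 - \left(\frac{16}{27} + \frac{10 b d}{9}\right) = \frac{65}{27} - \frac{10 b d}{9}$)
$- 393 n{\left(3 - -8,-3 \right)} - 47 = - 393 \left(\frac{65}{27} - - \frac{10 \left(3 - -8\right)}{3}\right) - 47 = - 393 \left(\frac{65}{27} - - \frac{10 \left(3 + 8\right)}{3}\right) - 47 = - 393 \left(\frac{65}{27} - \left(- \frac{10}{3}\right) 11\right) - 47 = - 393 \left(\frac{65}{27} + \frac{110}{3}\right) - 47 = \left(-393\right) \frac{1055}{27} - 47 = - \frac{138205}{9} - 47 = - \frac{138628}{9}$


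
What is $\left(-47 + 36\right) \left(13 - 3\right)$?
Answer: $-110$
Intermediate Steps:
$\left(-47 + 36\right) \left(13 - 3\right) = \left(-11\right) 10 = -110$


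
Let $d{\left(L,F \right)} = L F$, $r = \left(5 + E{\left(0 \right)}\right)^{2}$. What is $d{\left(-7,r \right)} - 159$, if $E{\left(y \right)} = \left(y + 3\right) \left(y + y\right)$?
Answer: $-334$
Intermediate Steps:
$E{\left(y \right)} = 2 y \left(3 + y\right)$ ($E{\left(y \right)} = \left(3 + y\right) 2 y = 2 y \left(3 + y\right)$)
$r = 25$ ($r = \left(5 + 2 \cdot 0 \left(3 + 0\right)\right)^{2} = \left(5 + 2 \cdot 0 \cdot 3\right)^{2} = \left(5 + 0\right)^{2} = 5^{2} = 25$)
$d{\left(L,F \right)} = F L$
$d{\left(-7,r \right)} - 159 = 25 \left(-7\right) - 159 = -175 - 159 = -334$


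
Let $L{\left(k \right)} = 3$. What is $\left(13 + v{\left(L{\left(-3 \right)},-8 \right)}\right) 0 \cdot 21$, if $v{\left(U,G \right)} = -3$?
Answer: $0$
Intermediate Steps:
$\left(13 + v{\left(L{\left(-3 \right)},-8 \right)}\right) 0 \cdot 21 = \left(13 - 3\right) 0 \cdot 21 = 10 \cdot 0 = 0$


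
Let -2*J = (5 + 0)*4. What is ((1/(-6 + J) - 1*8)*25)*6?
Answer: -9675/8 ≈ -1209.4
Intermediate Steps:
J = -10 (J = -(5 + 0)*4/2 = -5*4/2 = -½*20 = -10)
((1/(-6 + J) - 1*8)*25)*6 = ((1/(-6 - 10) - 1*8)*25)*6 = ((1/(-16) - 8)*25)*6 = ((-1/16 - 8)*25)*6 = -129/16*25*6 = -3225/16*6 = -9675/8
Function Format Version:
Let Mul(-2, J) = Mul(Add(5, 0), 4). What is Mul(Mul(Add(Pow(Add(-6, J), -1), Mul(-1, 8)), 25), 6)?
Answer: Rational(-9675, 8) ≈ -1209.4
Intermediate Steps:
J = -10 (J = Mul(Rational(-1, 2), Mul(Add(5, 0), 4)) = Mul(Rational(-1, 2), Mul(5, 4)) = Mul(Rational(-1, 2), 20) = -10)
Mul(Mul(Add(Pow(Add(-6, J), -1), Mul(-1, 8)), 25), 6) = Mul(Mul(Add(Pow(Add(-6, -10), -1), Mul(-1, 8)), 25), 6) = Mul(Mul(Add(Pow(-16, -1), -8), 25), 6) = Mul(Mul(Add(Rational(-1, 16), -8), 25), 6) = Mul(Mul(Rational(-129, 16), 25), 6) = Mul(Rational(-3225, 16), 6) = Rational(-9675, 8)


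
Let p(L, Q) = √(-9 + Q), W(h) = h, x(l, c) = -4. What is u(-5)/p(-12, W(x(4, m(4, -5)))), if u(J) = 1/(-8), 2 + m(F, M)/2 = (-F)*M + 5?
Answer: I*√13/104 ≈ 0.034669*I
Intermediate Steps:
m(F, M) = 6 - 2*F*M (m(F, M) = -4 + 2*((-F)*M + 5) = -4 + 2*(-F*M + 5) = -4 + 2*(5 - F*M) = -4 + (10 - 2*F*M) = 6 - 2*F*M)
u(J) = -⅛
u(-5)/p(-12, W(x(4, m(4, -5)))) = -1/(8*√(-9 - 4)) = -(-I*√13/13)/8 = -(-1)*I*√13/104 = I*√13/104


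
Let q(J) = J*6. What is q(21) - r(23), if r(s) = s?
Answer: 103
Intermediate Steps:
q(J) = 6*J
q(21) - r(23) = 6*21 - 1*23 = 126 - 23 = 103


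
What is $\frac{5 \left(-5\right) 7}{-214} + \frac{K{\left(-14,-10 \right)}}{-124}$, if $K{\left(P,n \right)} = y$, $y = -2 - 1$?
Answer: $\frac{11171}{13268} \approx 0.84195$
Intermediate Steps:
$y = -3$
$K{\left(P,n \right)} = -3$
$\frac{5 \left(-5\right) 7}{-214} + \frac{K{\left(-14,-10 \right)}}{-124} = \frac{5 \left(-5\right) 7}{-214} - \frac{3}{-124} = \left(-25\right) 7 \left(- \frac{1}{214}\right) - - \frac{3}{124} = \left(-175\right) \left(- \frac{1}{214}\right) + \frac{3}{124} = \frac{175}{214} + \frac{3}{124} = \frac{11171}{13268}$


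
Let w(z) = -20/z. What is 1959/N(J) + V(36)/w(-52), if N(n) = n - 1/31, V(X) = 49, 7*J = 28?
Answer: 127332/205 ≈ 621.13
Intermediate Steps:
J = 4 (J = (⅐)*28 = 4)
N(n) = -1/31 + n (N(n) = n - 1*1/31 = n - 1/31 = -1/31 + n)
1959/N(J) + V(36)/w(-52) = 1959/(-1/31 + 4) + 49/((-20/(-52))) = 1959/(123/31) + 49/((-20*(-1/52))) = 1959*(31/123) + 49/(5/13) = 20243/41 + 49*(13/5) = 20243/41 + 637/5 = 127332/205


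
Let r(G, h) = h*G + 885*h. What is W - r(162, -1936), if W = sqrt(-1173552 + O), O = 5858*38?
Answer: 2026992 + 2*I*sqrt(237737) ≈ 2.027e+6 + 975.17*I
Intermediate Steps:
r(G, h) = 885*h + G*h (r(G, h) = G*h + 885*h = 885*h + G*h)
O = 222604
W = 2*I*sqrt(237737) (W = sqrt(-1173552 + 222604) = sqrt(-950948) = 2*I*sqrt(237737) ≈ 975.17*I)
W - r(162, -1936) = 2*I*sqrt(237737) - (-1936)*(885 + 162) = 2*I*sqrt(237737) - (-1936)*1047 = 2*I*sqrt(237737) - 1*(-2026992) = 2*I*sqrt(237737) + 2026992 = 2026992 + 2*I*sqrt(237737)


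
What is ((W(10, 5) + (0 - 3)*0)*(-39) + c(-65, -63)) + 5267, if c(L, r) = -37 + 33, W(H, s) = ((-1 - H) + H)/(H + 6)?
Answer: 84247/16 ≈ 5265.4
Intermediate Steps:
W(H, s) = -1/(6 + H)
c(L, r) = -4
((W(10, 5) + (0 - 3)*0)*(-39) + c(-65, -63)) + 5267 = ((-1/(6 + 10) + (0 - 3)*0)*(-39) - 4) + 5267 = ((-1/16 - 3*0)*(-39) - 4) + 5267 = ((-1*1/16 + 0)*(-39) - 4) + 5267 = ((-1/16 + 0)*(-39) - 4) + 5267 = (-1/16*(-39) - 4) + 5267 = (39/16 - 4) + 5267 = -25/16 + 5267 = 84247/16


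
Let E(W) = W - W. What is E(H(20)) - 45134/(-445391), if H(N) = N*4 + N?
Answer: 45134/445391 ≈ 0.10134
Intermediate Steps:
H(N) = 5*N (H(N) = 4*N + N = 5*N)
E(W) = 0
E(H(20)) - 45134/(-445391) = 0 - 45134/(-445391) = 0 - 45134*(-1)/445391 = 0 - 1*(-45134/445391) = 0 + 45134/445391 = 45134/445391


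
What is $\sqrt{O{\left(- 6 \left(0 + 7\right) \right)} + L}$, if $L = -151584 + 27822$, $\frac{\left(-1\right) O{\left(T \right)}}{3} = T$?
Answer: $2 i \sqrt{30909} \approx 351.62 i$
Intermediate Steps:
$O{\left(T \right)} = - 3 T$
$L = -123762$
$\sqrt{O{\left(- 6 \left(0 + 7\right) \right)} + L} = \sqrt{- 3 \left(- 6 \left(0 + 7\right)\right) - 123762} = \sqrt{- 3 \left(\left(-6\right) 7\right) - 123762} = \sqrt{\left(-3\right) \left(-42\right) - 123762} = \sqrt{126 - 123762} = \sqrt{-123636} = 2 i \sqrt{30909}$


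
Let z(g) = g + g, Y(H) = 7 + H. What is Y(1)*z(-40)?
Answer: -640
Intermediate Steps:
z(g) = 2*g
Y(1)*z(-40) = (7 + 1)*(2*(-40)) = 8*(-80) = -640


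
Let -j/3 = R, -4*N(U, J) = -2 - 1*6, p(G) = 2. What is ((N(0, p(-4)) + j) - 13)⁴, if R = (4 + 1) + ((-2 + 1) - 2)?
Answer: 83521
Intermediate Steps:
N(U, J) = 2 (N(U, J) = -(-2 - 1*6)/4 = -(-2 - 6)/4 = -¼*(-8) = 2)
R = 2 (R = 5 + (-1 - 2) = 5 - 3 = 2)
j = -6 (j = -3*2 = -6)
((N(0, p(-4)) + j) - 13)⁴ = ((2 - 6) - 13)⁴ = (-4 - 13)⁴ = (-17)⁴ = 83521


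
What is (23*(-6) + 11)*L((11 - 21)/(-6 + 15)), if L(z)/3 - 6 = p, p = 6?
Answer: -4572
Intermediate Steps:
L(z) = 36 (L(z) = 18 + 3*6 = 18 + 18 = 36)
(23*(-6) + 11)*L((11 - 21)/(-6 + 15)) = (23*(-6) + 11)*36 = (-138 + 11)*36 = -127*36 = -4572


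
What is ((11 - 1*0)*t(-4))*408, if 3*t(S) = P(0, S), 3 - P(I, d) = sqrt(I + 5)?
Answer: 4488 - 1496*sqrt(5) ≈ 1142.8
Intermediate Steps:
P(I, d) = 3 - sqrt(5 + I) (P(I, d) = 3 - sqrt(I + 5) = 3 - sqrt(5 + I))
t(S) = 1 - sqrt(5)/3 (t(S) = (3 - sqrt(5 + 0))/3 = (3 - sqrt(5))/3 = 1 - sqrt(5)/3)
((11 - 1*0)*t(-4))*408 = ((11 - 1*0)*(1 - sqrt(5)/3))*408 = ((11 + 0)*(1 - sqrt(5)/3))*408 = (11*(1 - sqrt(5)/3))*408 = (11 - 11*sqrt(5)/3)*408 = 4488 - 1496*sqrt(5)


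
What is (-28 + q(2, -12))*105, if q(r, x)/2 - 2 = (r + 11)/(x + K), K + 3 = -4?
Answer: -50610/19 ≈ -2663.7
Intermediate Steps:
K = -7 (K = -3 - 4 = -7)
q(r, x) = 4 + 2*(11 + r)/(-7 + x) (q(r, x) = 4 + 2*((r + 11)/(x - 7)) = 4 + 2*((11 + r)/(-7 + x)) = 4 + 2*(11 + r)/(-7 + x))
(-28 + q(2, -12))*105 = (-28 + 2*(-3 + 2 + 2*(-12))/(-7 - 12))*105 = (-28 + 2*(-3 + 2 - 24)/(-19))*105 = (-28 + 2*(-1/19)*(-25))*105 = (-28 + 50/19)*105 = -482/19*105 = -50610/19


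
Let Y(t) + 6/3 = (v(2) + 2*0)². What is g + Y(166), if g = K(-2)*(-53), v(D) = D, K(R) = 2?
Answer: -104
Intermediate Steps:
Y(t) = 2 (Y(t) = -2 + (2 + 2*0)² = -2 + (2 + 0)² = -2 + 2² = -2 + 4 = 2)
g = -106 (g = 2*(-53) = -106)
g + Y(166) = -106 + 2 = -104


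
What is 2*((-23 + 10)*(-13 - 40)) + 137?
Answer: 1515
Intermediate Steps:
2*((-23 + 10)*(-13 - 40)) + 137 = 2*(-13*(-53)) + 137 = 2*689 + 137 = 1378 + 137 = 1515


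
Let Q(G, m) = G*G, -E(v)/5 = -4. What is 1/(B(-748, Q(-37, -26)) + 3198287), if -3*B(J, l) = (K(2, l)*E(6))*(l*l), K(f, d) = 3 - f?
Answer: -3/27888359 ≈ -1.0757e-7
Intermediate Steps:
E(v) = 20 (E(v) = -5*(-4) = 20)
Q(G, m) = G**2
B(J, l) = -20*l**2/3 (B(J, l) = -(3 - 1*2)*20*l*l/3 = -(3 - 2)*20*l**2/3 = -1*20*l**2/3 = -20*l**2/3)
1/(B(-748, Q(-37, -26)) + 3198287) = 1/(-20*((-37)**2)**2/3 + 3198287) = 1/(-20/3*1369**2 + 3198287) = 1/(-20/3*1874161 + 3198287) = 1/(-37483220/3 + 3198287) = 1/(-27888359/3) = -3/27888359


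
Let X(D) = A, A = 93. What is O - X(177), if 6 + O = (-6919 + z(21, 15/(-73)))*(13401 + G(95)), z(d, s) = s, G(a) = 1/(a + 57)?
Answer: -514435066355/5548 ≈ -9.2724e+7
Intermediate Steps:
G(a) = 1/(57 + a)
X(D) = 93
O = -514434550391/5548 (O = -6 + (-6919 + 15/(-73))*(13401 + 1/(57 + 95)) = -6 + (-6919 + 15*(-1/73))*(13401 + 1/152) = -6 + (-6919 - 15/73)*(13401 + 1/152) = -6 - 505102/73*2036953/152 = -6 - 514434517103/5548 = -514434550391/5548 ≈ -9.2724e+7)
O - X(177) = -514434550391/5548 - 1*93 = -514434550391/5548 - 93 = -514435066355/5548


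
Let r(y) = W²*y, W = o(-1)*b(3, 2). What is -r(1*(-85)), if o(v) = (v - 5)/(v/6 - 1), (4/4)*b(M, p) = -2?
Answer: 440640/49 ≈ 8992.7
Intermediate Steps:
b(M, p) = -2
o(v) = (-5 + v)/(-1 + v/6) (o(v) = (-5 + v)/(v*(⅙) - 1) = (-5 + v)/(v/6 - 1) = (-5 + v)/(-1 + v/6))
W = -72/7 (W = (6*(-5 - 1)/(-6 - 1))*(-2) = (6*(-6)/(-7))*(-2) = (6*(-⅐)*(-6))*(-2) = (36/7)*(-2) = -72/7 ≈ -10.286)
r(y) = 5184*y/49 (r(y) = (-72/7)²*y = 5184*y/49)
-r(1*(-85)) = -5184*1*(-85)/49 = -5184*(-85)/49 = -1*(-440640/49) = 440640/49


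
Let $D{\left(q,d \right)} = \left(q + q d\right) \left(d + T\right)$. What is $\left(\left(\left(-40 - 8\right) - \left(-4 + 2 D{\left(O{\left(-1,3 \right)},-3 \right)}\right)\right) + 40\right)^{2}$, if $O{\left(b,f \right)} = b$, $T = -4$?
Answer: $576$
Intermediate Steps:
$D{\left(q,d \right)} = \left(-4 + d\right) \left(q + d q\right)$ ($D{\left(q,d \right)} = \left(q + q d\right) \left(d - 4\right) = \left(q + d q\right) \left(-4 + d\right) = \left(-4 + d\right) \left(q + d q\right)$)
$\left(\left(\left(-40 - 8\right) - \left(-4 + 2 D{\left(O{\left(-1,3 \right)},-3 \right)}\right)\right) + 40\right)^{2} = \left(\left(\left(-40 - 8\right) - \left(-4 + 2 \left(- (-4 + \left(-3\right)^{2} - -9)\right)\right)\right) + 40\right)^{2} = \left(\left(-48 - \left(-4 + 2 \left(- (-4 + 9 + 9)\right)\right)\right) + 40\right)^{2} = \left(\left(-48 - \left(-4 + 2 \left(\left(-1\right) 14\right)\right)\right) + 40\right)^{2} = \left(\left(-48 + \left(\left(-2\right) \left(-14\right) + 4\right)\right) + 40\right)^{2} = \left(\left(-48 + \left(28 + 4\right)\right) + 40\right)^{2} = \left(\left(-48 + 32\right) + 40\right)^{2} = \left(-16 + 40\right)^{2} = 24^{2} = 576$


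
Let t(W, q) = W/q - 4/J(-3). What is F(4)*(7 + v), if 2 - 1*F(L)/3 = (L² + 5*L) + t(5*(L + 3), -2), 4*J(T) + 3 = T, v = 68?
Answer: -8625/2 ≈ -4312.5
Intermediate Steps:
J(T) = -¾ + T/4
t(W, q) = 8/3 + W/q (t(W, q) = W/q - 4/(-¾ + (¼)*(-3)) = W/q - 4/(-¾ - ¾) = W/q - 4/(-3/2) = W/q - 4*(-⅔) = W/q + 8/3 = 8/3 + W/q)
F(L) = 41/2 - 3*L² - 15*L/2 (F(L) = 6 - 3*((L² + 5*L) + (8/3 + (5*(L + 3))/(-2))) = 6 - 3*((L² + 5*L) + (8/3 + (5*(3 + L))*(-½))) = 6 - 3*((L² + 5*L) + (8/3 + (15 + 5*L)*(-½))) = 6 - 3*((L² + 5*L) + (8/3 + (-15/2 - 5*L/2))) = 6 - 3*((L² + 5*L) + (-29/6 - 5*L/2)) = 6 - 3*(-29/6 + L² + 5*L/2) = 6 + (29/2 - 3*L² - 15*L/2) = 41/2 - 3*L² - 15*L/2)
F(4)*(7 + v) = (41/2 - 3*4² - 15/2*4)*(7 + 68) = (41/2 - 3*16 - 30)*75 = (41/2 - 48 - 30)*75 = -115/2*75 = -8625/2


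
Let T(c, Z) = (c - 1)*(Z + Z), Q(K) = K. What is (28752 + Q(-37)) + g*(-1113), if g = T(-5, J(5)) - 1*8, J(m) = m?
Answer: 104399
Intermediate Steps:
T(c, Z) = 2*Z*(-1 + c) (T(c, Z) = (-1 + c)*(2*Z) = 2*Z*(-1 + c))
g = -68 (g = 2*5*(-1 - 5) - 1*8 = 2*5*(-6) - 8 = -60 - 8 = -68)
(28752 + Q(-37)) + g*(-1113) = (28752 - 37) - 68*(-1113) = 28715 + 75684 = 104399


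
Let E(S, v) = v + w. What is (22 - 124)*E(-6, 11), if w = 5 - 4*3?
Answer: -408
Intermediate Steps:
w = -7 (w = 5 - 12 = -7)
E(S, v) = -7 + v (E(S, v) = v - 7 = -7 + v)
(22 - 124)*E(-6, 11) = (22 - 124)*(-7 + 11) = -102*4 = -408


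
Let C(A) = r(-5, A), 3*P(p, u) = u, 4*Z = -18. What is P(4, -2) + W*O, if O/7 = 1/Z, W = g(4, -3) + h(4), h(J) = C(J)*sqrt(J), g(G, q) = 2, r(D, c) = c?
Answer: -146/9 ≈ -16.222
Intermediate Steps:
Z = -9/2 (Z = (1/4)*(-18) = -9/2 ≈ -4.5000)
P(p, u) = u/3
C(A) = A
h(J) = J**(3/2) (h(J) = J*sqrt(J) = J**(3/2))
W = 10 (W = 2 + 4**(3/2) = 2 + 8 = 10)
O = -14/9 (O = 7/(-9/2) = 7*(-2/9) = -14/9 ≈ -1.5556)
P(4, -2) + W*O = (1/3)*(-2) + 10*(-14/9) = -2/3 - 140/9 = -146/9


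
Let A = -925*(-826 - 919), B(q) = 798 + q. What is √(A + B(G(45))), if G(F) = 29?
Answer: 2*√403738 ≈ 1270.8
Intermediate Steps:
A = 1614125 (A = -925*(-1745) = -1*(-1614125) = 1614125)
√(A + B(G(45))) = √(1614125 + (798 + 29)) = √(1614125 + 827) = √1614952 = 2*√403738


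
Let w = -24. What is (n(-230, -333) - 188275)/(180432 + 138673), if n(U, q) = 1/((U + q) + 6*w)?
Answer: -133110426/225607235 ≈ -0.59001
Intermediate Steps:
n(U, q) = 1/(-144 + U + q) (n(U, q) = 1/((U + q) + 6*(-24)) = 1/((U + q) - 144) = 1/(-144 + U + q))
(n(-230, -333) - 188275)/(180432 + 138673) = (1/(-144 - 230 - 333) - 188275)/(180432 + 138673) = (1/(-707) - 188275)/319105 = (-1/707 - 188275)*(1/319105) = -133110426/707*1/319105 = -133110426/225607235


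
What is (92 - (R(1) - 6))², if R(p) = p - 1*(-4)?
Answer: 8649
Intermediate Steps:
R(p) = 4 + p (R(p) = p + 4 = 4 + p)
(92 - (R(1) - 6))² = (92 - ((4 + 1) - 6))² = (92 - (5 - 6))² = (92 - 1*(-1))² = (92 + 1)² = 93² = 8649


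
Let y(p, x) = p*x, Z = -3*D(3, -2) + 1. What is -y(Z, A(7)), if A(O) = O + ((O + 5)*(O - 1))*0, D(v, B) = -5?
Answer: -112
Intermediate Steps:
A(O) = O (A(O) = O + ((5 + O)*(-1 + O))*0 = O + ((-1 + O)*(5 + O))*0 = O + 0 = O)
Z = 16 (Z = -3*(-5) + 1 = 15 + 1 = 16)
-y(Z, A(7)) = -16*7 = -1*112 = -112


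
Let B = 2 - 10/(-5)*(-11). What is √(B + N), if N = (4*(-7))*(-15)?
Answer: 20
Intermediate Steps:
N = 420 (N = -28*(-15) = 420)
B = -20 (B = 2 - 10*(-⅕)*(-11) = 2 + 2*(-11) = 2 - 22 = -20)
√(B + N) = √(-20 + 420) = √400 = 20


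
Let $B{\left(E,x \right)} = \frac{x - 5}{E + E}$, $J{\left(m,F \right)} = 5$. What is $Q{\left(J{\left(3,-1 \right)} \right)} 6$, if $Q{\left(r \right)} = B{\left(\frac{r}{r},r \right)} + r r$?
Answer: $150$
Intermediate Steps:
$B{\left(E,x \right)} = \frac{-5 + x}{2 E}$
$Q{\left(r \right)} = - \frac{5}{2} + r^{2} + \frac{r}{2}$ ($Q{\left(r \right)} = \frac{-5 + r}{2 \frac{r}{r}} + r r = \frac{-5 + r}{2 \cdot 1} + r^{2} = \frac{1}{2} \cdot 1 \left(-5 + r\right) + r^{2} = \left(- \frac{5}{2} + \frac{r}{2}\right) + r^{2} = - \frac{5}{2} + r^{2} + \frac{r}{2}$)
$Q{\left(J{\left(3,-1 \right)} \right)} 6 = \left(- \frac{5}{2} + 5^{2} + \frac{1}{2} \cdot 5\right) 6 = \left(- \frac{5}{2} + 25 + \frac{5}{2}\right) 6 = 25 \cdot 6 = 150$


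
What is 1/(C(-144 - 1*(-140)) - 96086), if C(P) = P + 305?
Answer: -1/95785 ≈ -1.0440e-5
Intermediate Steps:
C(P) = 305 + P
1/(C(-144 - 1*(-140)) - 96086) = 1/((305 + (-144 - 1*(-140))) - 96086) = 1/((305 + (-144 + 140)) - 96086) = 1/((305 - 4) - 96086) = 1/(301 - 96086) = 1/(-95785) = -1/95785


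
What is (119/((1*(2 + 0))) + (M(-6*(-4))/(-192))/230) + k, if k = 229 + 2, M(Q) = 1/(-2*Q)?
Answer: 615767041/2119680 ≈ 290.50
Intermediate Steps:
M(Q) = -1/(2*Q)
k = 231
(119/((1*(2 + 0))) + (M(-6*(-4))/(-192))/230) + k = (119/((1*(2 + 0))) + (-1/(2*((-6*(-4))))/(-192))/230) + 231 = (119/((1*2)) + (-½/24*(-1/192))*(1/230)) + 231 = (119/2 + (-½*1/24*(-1/192))*(1/230)) + 231 = (119*(½) - 1/48*(-1/192)*(1/230)) + 231 = (119/2 + (1/9216)*(1/230)) + 231 = (119/2 + 1/2119680) + 231 = 126120961/2119680 + 231 = 615767041/2119680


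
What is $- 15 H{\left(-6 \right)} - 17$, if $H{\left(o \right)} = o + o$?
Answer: $163$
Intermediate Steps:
$H{\left(o \right)} = 2 o$
$- 15 H{\left(-6 \right)} - 17 = - 15 \cdot 2 \left(-6\right) - 17 = \left(-15\right) \left(-12\right) - 17 = 180 - 17 = 163$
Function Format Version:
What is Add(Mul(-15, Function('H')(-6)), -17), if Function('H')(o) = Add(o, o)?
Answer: 163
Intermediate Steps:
Function('H')(o) = Mul(2, o)
Add(Mul(-15, Function('H')(-6)), -17) = Add(Mul(-15, Mul(2, -6)), -17) = Add(Mul(-15, -12), -17) = Add(180, -17) = 163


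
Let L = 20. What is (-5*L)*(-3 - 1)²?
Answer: -1600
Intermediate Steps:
(-5*L)*(-3 - 1)² = (-5*20)*(-3 - 1)² = -100*(-4)² = -100*16 = -1600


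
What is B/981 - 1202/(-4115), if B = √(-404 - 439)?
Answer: 1202/4115 + I*√843/981 ≈ 0.2921 + 0.029597*I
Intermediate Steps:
B = I*√843 (B = √(-843) = I*√843 ≈ 29.034*I)
B/981 - 1202/(-4115) = (I*√843)/981 - 1202/(-4115) = (I*√843)*(1/981) - 1202*(-1/4115) = I*√843/981 + 1202/4115 = 1202/4115 + I*√843/981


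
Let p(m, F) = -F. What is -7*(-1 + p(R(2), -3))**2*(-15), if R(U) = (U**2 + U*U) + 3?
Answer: 420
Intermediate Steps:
R(U) = 3 + 2*U**2 (R(U) = (U**2 + U**2) + 3 = 2*U**2 + 3 = 3 + 2*U**2)
-7*(-1 + p(R(2), -3))**2*(-15) = -7*(-1 - 1*(-3))**2*(-15) = -7*(-1 + 3)**2*(-15) = -7*2**2*(-15) = -7*4*(-15) = -28*(-15) = 420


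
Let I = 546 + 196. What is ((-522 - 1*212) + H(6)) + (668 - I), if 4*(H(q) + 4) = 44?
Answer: -801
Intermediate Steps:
I = 742
H(q) = 7 (H(q) = -4 + (1/4)*44 = -4 + 11 = 7)
((-522 - 1*212) + H(6)) + (668 - I) = ((-522 - 1*212) + 7) + (668 - 1*742) = ((-522 - 212) + 7) + (668 - 742) = (-734 + 7) - 74 = -727 - 74 = -801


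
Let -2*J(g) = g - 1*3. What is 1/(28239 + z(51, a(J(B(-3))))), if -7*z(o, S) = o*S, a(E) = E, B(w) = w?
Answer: 7/197520 ≈ 3.5439e-5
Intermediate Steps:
J(g) = 3/2 - g/2 (J(g) = -(g - 1*3)/2 = -(g - 3)/2 = -(-3 + g)/2 = 3/2 - g/2)
z(o, S) = -S*o/7 (z(o, S) = -o*S/7 = -S*o/7)
1/(28239 + z(51, a(J(B(-3))))) = 1/(28239 - 1/7*(3/2 - 1/2*(-3))*51) = 1/(28239 - 1/7*(3/2 + 3/2)*51) = 1/(28239 - 1/7*3*51) = 1/(28239 - 153/7) = 1/(197520/7) = 7/197520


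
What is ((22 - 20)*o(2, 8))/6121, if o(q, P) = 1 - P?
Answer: -14/6121 ≈ -0.0022872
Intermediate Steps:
((22 - 20)*o(2, 8))/6121 = ((22 - 20)*(1 - 1*8))/6121 = (2*(1 - 8))*(1/6121) = (2*(-7))*(1/6121) = -14*1/6121 = -14/6121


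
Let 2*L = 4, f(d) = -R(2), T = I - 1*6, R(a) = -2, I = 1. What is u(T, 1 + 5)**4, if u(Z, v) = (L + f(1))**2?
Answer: 65536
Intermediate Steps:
T = -5 (T = 1 - 1*6 = 1 - 6 = -5)
f(d) = 2 (f(d) = -1*(-2) = 2)
L = 2 (L = (1/2)*4 = 2)
u(Z, v) = 16 (u(Z, v) = (2 + 2)**2 = 4**2 = 16)
u(T, 1 + 5)**4 = 16**4 = 65536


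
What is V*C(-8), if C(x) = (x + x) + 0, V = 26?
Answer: -416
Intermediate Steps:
C(x) = 2*x (C(x) = 2*x + 0 = 2*x)
V*C(-8) = 26*(2*(-8)) = 26*(-16) = -416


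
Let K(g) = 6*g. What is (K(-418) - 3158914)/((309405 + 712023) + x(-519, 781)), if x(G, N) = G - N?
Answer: -1580711/510064 ≈ -3.0990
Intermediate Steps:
(K(-418) - 3158914)/((309405 + 712023) + x(-519, 781)) = (6*(-418) - 3158914)/((309405 + 712023) + (-519 - 1*781)) = (-2508 - 3158914)/(1021428 + (-519 - 781)) = -3161422/(1021428 - 1300) = -3161422/1020128 = -3161422*1/1020128 = -1580711/510064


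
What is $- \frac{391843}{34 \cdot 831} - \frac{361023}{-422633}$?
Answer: $- \frac{155405438777}{11941072782} \approx -13.014$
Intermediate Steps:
$- \frac{391843}{34 \cdot 831} - \frac{361023}{-422633} = - \frac{391843}{28254} - - \frac{361023}{422633} = \left(-391843\right) \frac{1}{28254} + \frac{361023}{422633} = - \frac{391843}{28254} + \frac{361023}{422633} = - \frac{155405438777}{11941072782}$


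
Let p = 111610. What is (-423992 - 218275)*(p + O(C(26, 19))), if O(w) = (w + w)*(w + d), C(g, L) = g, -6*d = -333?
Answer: -74405347416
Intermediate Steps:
d = 111/2 (d = -1/6*(-333) = 111/2 ≈ 55.500)
O(w) = 2*w*(111/2 + w) (O(w) = (w + w)*(w + 111/2) = (2*w)*(111/2 + w) = 2*w*(111/2 + w))
(-423992 - 218275)*(p + O(C(26, 19))) = (-423992 - 218275)*(111610 + 26*(111 + 2*26)) = -642267*(111610 + 26*(111 + 52)) = -642267*(111610 + 26*163) = -642267*(111610 + 4238) = -642267*115848 = -74405347416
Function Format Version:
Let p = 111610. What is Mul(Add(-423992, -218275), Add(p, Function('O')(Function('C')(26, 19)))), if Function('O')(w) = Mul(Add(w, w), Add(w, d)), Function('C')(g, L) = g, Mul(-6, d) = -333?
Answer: -74405347416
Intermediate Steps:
d = Rational(111, 2) (d = Mul(Rational(-1, 6), -333) = Rational(111, 2) ≈ 55.500)
Function('O')(w) = Mul(2, w, Add(Rational(111, 2), w)) (Function('O')(w) = Mul(Add(w, w), Add(w, Rational(111, 2))) = Mul(Mul(2, w), Add(Rational(111, 2), w)) = Mul(2, w, Add(Rational(111, 2), w)))
Mul(Add(-423992, -218275), Add(p, Function('O')(Function('C')(26, 19)))) = Mul(Add(-423992, -218275), Add(111610, Mul(26, Add(111, Mul(2, 26))))) = Mul(-642267, Add(111610, Mul(26, Add(111, 52)))) = Mul(-642267, Add(111610, Mul(26, 163))) = Mul(-642267, Add(111610, 4238)) = Mul(-642267, 115848) = -74405347416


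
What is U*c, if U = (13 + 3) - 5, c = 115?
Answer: 1265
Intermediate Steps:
U = 11 (U = 16 - 5 = 11)
U*c = 11*115 = 1265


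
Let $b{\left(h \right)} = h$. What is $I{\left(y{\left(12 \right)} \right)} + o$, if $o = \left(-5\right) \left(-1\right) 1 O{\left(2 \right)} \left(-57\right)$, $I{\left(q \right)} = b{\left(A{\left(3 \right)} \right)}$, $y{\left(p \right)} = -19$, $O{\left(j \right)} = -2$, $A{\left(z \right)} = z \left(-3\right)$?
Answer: $561$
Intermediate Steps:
$A{\left(z \right)} = - 3 z$
$I{\left(q \right)} = -9$ ($I{\left(q \right)} = \left(-3\right) 3 = -9$)
$o = 570$ ($o = \left(-5\right) \left(-1\right) 1 \left(-2\right) \left(-57\right) = 5 \cdot 1 \left(-2\right) \left(-57\right) = 5 \left(-2\right) \left(-57\right) = \left(-10\right) \left(-57\right) = 570$)
$I{\left(y{\left(12 \right)} \right)} + o = -9 + 570 = 561$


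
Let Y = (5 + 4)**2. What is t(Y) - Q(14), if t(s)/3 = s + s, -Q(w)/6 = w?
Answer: 570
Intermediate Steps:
Y = 81 (Y = 9**2 = 81)
Q(w) = -6*w
t(s) = 6*s (t(s) = 3*(s + s) = 3*(2*s) = 6*s)
t(Y) - Q(14) = 6*81 - (-6)*14 = 486 - 1*(-84) = 486 + 84 = 570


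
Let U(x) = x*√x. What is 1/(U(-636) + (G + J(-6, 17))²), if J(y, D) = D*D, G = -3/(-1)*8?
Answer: 97969/9855184417 + 1272*I*√159/9855184417 ≈ 9.9409e-6 + 1.6275e-6*I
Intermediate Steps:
G = 24 (G = -3*(-1)*8 = 3*8 = 24)
J(y, D) = D²
U(x) = x^(3/2)
1/(U(-636) + (G + J(-6, 17))²) = 1/((-636)^(3/2) + (24 + 17²)²) = 1/(-1272*I*√159 + (24 + 289)²) = 1/(-1272*I*√159 + 313²) = 1/(-1272*I*√159 + 97969) = 1/(97969 - 1272*I*√159)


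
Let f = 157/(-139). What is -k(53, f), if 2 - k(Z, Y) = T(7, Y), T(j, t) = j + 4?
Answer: 9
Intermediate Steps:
f = -157/139 (f = 157*(-1/139) = -157/139 ≈ -1.1295)
T(j, t) = 4 + j
k(Z, Y) = -9 (k(Z, Y) = 2 - (4 + 7) = 2 - 1*11 = 2 - 11 = -9)
-k(53, f) = -1*(-9) = 9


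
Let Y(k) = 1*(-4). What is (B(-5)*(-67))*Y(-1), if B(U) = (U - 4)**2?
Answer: 21708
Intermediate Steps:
B(U) = (-4 + U)**2
Y(k) = -4
(B(-5)*(-67))*Y(-1) = ((-4 - 5)**2*(-67))*(-4) = ((-9)**2*(-67))*(-4) = (81*(-67))*(-4) = -5427*(-4) = 21708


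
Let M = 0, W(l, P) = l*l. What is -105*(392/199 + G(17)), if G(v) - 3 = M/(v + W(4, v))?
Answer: -103845/199 ≈ -521.83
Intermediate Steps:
W(l, P) = l²
G(v) = 3 (G(v) = 3 + 0/(v + 4²) = 3 + 0/(v + 16) = 3 + 0/(16 + v) = 3 + 0 = 3)
-105*(392/199 + G(17)) = -105*(392/199 + 3) = -105*989/199 = -103845/199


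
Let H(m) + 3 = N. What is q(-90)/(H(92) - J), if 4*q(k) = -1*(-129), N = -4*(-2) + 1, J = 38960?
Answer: -129/155816 ≈ -0.00082790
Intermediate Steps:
N = 9 (N = 8 + 1 = 9)
H(m) = 6 (H(m) = -3 + 9 = 6)
q(k) = 129/4 (q(k) = (-1*(-129))/4 = (¼)*129 = 129/4)
q(-90)/(H(92) - J) = 129/(4*(6 - 1*38960)) = 129/(4*(6 - 38960)) = (129/4)/(-38954) = (129/4)*(-1/38954) = -129/155816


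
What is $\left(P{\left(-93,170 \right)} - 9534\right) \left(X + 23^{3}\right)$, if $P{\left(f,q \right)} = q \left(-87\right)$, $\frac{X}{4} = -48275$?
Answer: $4401014292$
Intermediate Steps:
$X = -193100$ ($X = 4 \left(-48275\right) = -193100$)
$P{\left(f,q \right)} = - 87 q$
$\left(P{\left(-93,170 \right)} - 9534\right) \left(X + 23^{3}\right) = \left(\left(-87\right) 170 - 9534\right) \left(-193100 + 23^{3}\right) = \left(-14790 - 9534\right) \left(-193100 + 12167\right) = \left(-24324\right) \left(-180933\right) = 4401014292$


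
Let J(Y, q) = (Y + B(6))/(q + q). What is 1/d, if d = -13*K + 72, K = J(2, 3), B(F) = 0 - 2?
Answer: 1/72 ≈ 0.013889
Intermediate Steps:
B(F) = -2
J(Y, q) = (-2 + Y)/(2*q) (J(Y, q) = (Y - 2)/(q + q) = (-2 + Y)/((2*q)) = (-2 + Y)*(1/(2*q)) = (-2 + Y)/(2*q))
K = 0 (K = (½)*(-2 + 2)/3 = (½)*(⅓)*0 = 0)
d = 72 (d = -13*0 + 72 = 0 + 72 = 72)
1/d = 1/72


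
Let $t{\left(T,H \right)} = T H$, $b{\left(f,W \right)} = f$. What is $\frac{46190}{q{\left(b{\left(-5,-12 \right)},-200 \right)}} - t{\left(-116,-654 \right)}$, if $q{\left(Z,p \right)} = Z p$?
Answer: $- \frac{7581781}{100} \approx -75818.0$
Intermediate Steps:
$t{\left(T,H \right)} = H T$
$\frac{46190}{q{\left(b{\left(-5,-12 \right)},-200 \right)}} - t{\left(-116,-654 \right)} = \frac{46190}{\left(-5\right) \left(-200\right)} - \left(-654\right) \left(-116\right) = \frac{46190}{1000} - 75864 = 46190 \cdot \frac{1}{1000} - 75864 = \frac{4619}{100} - 75864 = - \frac{7581781}{100}$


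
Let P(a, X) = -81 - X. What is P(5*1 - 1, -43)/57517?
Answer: -38/57517 ≈ -0.00066067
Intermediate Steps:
P(5*1 - 1, -43)/57517 = (-81 - 1*(-43))/57517 = (-81 + 43)*(1/57517) = -38*1/57517 = -38/57517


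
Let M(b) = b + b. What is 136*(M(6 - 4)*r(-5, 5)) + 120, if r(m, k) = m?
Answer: -2600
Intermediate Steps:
M(b) = 2*b
136*(M(6 - 4)*r(-5, 5)) + 120 = 136*((2*(6 - 4))*(-5)) + 120 = 136*((2*2)*(-5)) + 120 = 136*(4*(-5)) + 120 = 136*(-20) + 120 = -2720 + 120 = -2600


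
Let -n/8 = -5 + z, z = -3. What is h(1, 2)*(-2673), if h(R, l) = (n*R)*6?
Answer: -1026432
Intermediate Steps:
n = 64 (n = -8*(-5 - 3) = -8*(-8) = 64)
h(R, l) = 384*R (h(R, l) = (64*R)*6 = 384*R)
h(1, 2)*(-2673) = (384*1)*(-2673) = 384*(-2673) = -1026432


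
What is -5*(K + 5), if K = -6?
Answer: 5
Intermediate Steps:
-5*(K + 5) = -5*(-6 + 5) = -5*(-1) = 5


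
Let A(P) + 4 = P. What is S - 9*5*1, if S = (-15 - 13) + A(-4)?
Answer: -81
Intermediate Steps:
A(P) = -4 + P
S = -36 (S = (-15 - 13) + (-4 - 4) = -28 - 8 = -36)
S - 9*5*1 = -36 - 9*5*1 = -36 - 45 = -81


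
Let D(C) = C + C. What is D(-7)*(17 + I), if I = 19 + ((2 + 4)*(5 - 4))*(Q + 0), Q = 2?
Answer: -672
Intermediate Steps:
D(C) = 2*C
I = 31 (I = 19 + ((2 + 4)*(5 - 4))*(2 + 0) = 19 + (6*1)*2 = 19 + 6*2 = 19 + 12 = 31)
D(-7)*(17 + I) = (2*(-7))*(17 + 31) = -14*48 = -672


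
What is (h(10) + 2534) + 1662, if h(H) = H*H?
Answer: 4296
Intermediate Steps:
h(H) = H**2
(h(10) + 2534) + 1662 = (10**2 + 2534) + 1662 = (100 + 2534) + 1662 = 2634 + 1662 = 4296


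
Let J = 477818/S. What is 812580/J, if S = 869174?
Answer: 353136704460/238909 ≈ 1.4781e+6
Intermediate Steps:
J = 238909/434587 (J = 477818/869174 = 477818*(1/869174) = 238909/434587 ≈ 0.54974)
812580/J = 812580/(238909/434587) = 812580*(434587/238909) = 353136704460/238909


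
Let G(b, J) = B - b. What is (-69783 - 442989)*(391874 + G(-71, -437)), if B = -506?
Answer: -200718958908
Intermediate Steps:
G(b, J) = -506 - b
(-69783 - 442989)*(391874 + G(-71, -437)) = (-69783 - 442989)*(391874 + (-506 - 1*(-71))) = -512772*(391874 + (-506 + 71)) = -512772*(391874 - 435) = -512772*391439 = -200718958908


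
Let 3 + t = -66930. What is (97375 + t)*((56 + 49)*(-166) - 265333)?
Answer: -8607871246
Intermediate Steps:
t = -66933 (t = -3 - 66930 = -66933)
(97375 + t)*((56 + 49)*(-166) - 265333) = (97375 - 66933)*((56 + 49)*(-166) - 265333) = 30442*(105*(-166) - 265333) = 30442*(-17430 - 265333) = 30442*(-282763) = -8607871246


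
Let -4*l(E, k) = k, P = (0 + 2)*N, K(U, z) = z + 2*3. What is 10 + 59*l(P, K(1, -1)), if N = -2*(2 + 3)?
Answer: -255/4 ≈ -63.750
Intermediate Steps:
N = -10 (N = -2*5 = -10)
K(U, z) = 6 + z (K(U, z) = z + 6 = 6 + z)
P = -20 (P = (0 + 2)*(-10) = 2*(-10) = -20)
l(E, k) = -k/4
10 + 59*l(P, K(1, -1)) = 10 + 59*(-(6 - 1)/4) = 10 + 59*(-¼*5) = 10 + 59*(-5/4) = 10 - 295/4 = -255/4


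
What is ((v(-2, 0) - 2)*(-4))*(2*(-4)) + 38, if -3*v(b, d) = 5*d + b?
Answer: -14/3 ≈ -4.6667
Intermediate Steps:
v(b, d) = -5*d/3 - b/3 (v(b, d) = -(5*d + b)/3 = -(b + 5*d)/3 = -5*d/3 - b/3)
((v(-2, 0) - 2)*(-4))*(2*(-4)) + 38 = (((-5/3*0 - ⅓*(-2)) - 2)*(-4))*(2*(-4)) + 38 = (((0 + ⅔) - 2)*(-4))*(-8) + 38 = ((⅔ - 2)*(-4))*(-8) + 38 = -4/3*(-4)*(-8) + 38 = (16/3)*(-8) + 38 = -128/3 + 38 = -14/3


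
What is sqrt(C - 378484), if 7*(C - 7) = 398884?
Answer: I*sqrt(15753185)/7 ≈ 567.0*I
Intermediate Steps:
C = 398933/7 (C = 7 + (1/7)*398884 = 7 + 398884/7 = 398933/7 ≈ 56990.)
sqrt(C - 378484) = sqrt(398933/7 - 378484) = sqrt(-2250455/7) = I*sqrt(15753185)/7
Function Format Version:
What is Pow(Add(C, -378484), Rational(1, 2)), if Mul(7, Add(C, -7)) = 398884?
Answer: Mul(Rational(1, 7), I, Pow(15753185, Rational(1, 2))) ≈ Mul(567.00, I)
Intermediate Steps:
C = Rational(398933, 7) (C = Add(7, Mul(Rational(1, 7), 398884)) = Add(7, Rational(398884, 7)) = Rational(398933, 7) ≈ 56990.)
Pow(Add(C, -378484), Rational(1, 2)) = Pow(Add(Rational(398933, 7), -378484), Rational(1, 2)) = Pow(Rational(-2250455, 7), Rational(1, 2)) = Mul(Rational(1, 7), I, Pow(15753185, Rational(1, 2)))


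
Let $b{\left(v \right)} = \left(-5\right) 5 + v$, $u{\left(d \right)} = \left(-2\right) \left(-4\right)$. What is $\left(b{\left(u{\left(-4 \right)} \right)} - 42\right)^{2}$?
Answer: $3481$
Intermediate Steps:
$u{\left(d \right)} = 8$
$b{\left(v \right)} = -25 + v$
$\left(b{\left(u{\left(-4 \right)} \right)} - 42\right)^{2} = \left(\left(-25 + 8\right) - 42\right)^{2} = \left(-17 - 42\right)^{2} = \left(-59\right)^{2} = 3481$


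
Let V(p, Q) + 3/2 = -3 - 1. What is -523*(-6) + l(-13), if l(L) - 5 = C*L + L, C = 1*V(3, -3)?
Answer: 6403/2 ≈ 3201.5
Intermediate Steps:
V(p, Q) = -11/2 (V(p, Q) = -3/2 + (-3 - 1) = -3/2 - 4 = -11/2)
C = -11/2 (C = 1*(-11/2) = -11/2 ≈ -5.5000)
l(L) = 5 - 9*L/2 (l(L) = 5 + (-11*L/2 + L) = 5 - 9*L/2)
-523*(-6) + l(-13) = -523*(-6) + (5 - 9/2*(-13)) = 3138 + (5 + 117/2) = 3138 + 127/2 = 6403/2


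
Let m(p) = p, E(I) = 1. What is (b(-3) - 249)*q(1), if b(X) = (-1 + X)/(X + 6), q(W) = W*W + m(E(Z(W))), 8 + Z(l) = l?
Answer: -1502/3 ≈ -500.67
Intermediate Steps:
Z(l) = -8 + l
q(W) = 1 + W² (q(W) = W*W + 1 = W² + 1 = 1 + W²)
b(X) = (-1 + X)/(6 + X)
(b(-3) - 249)*q(1) = ((-1 - 3)/(6 - 3) - 249)*(1 + 1²) = (-4/3 - 249)*(1 + 1) = ((⅓)*(-4) - 249)*2 = (-4/3 - 249)*2 = -751/3*2 = -1502/3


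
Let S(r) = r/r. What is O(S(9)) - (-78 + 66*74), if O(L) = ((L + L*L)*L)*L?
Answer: -4804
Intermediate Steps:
S(r) = 1
O(L) = L**2*(L + L**2) (O(L) = ((L + L**2)*L)*L = (L*(L + L**2))*L = L**2*(L + L**2))
O(S(9)) - (-78 + 66*74) = 1**3*(1 + 1) - (-78 + 66*74) = 1*2 - (-78 + 4884) = 2 - 1*4806 = 2 - 4806 = -4804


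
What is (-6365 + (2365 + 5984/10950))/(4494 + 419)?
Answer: -21897008/26898675 ≈ -0.81406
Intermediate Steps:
(-6365 + (2365 + 5984/10950))/(4494 + 419) = (-6365 + (2365 + 5984*(1/10950)))/4913 = (-6365 + (2365 + 2992/5475))*(1/4913) = (-6365 + 12951367/5475)*(1/4913) = -21897008/5475*1/4913 = -21897008/26898675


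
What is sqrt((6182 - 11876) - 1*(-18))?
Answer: 2*I*sqrt(1419) ≈ 75.339*I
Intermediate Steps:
sqrt((6182 - 11876) - 1*(-18)) = sqrt(-5694 + 18) = sqrt(-5676) = 2*I*sqrt(1419)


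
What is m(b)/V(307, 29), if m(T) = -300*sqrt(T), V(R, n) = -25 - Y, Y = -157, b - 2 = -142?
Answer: -50*I*sqrt(35)/11 ≈ -26.891*I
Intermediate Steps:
b = -140 (b = 2 - 142 = -140)
V(R, n) = 132 (V(R, n) = -25 - 1*(-157) = -25 + 157 = 132)
m(b)/V(307, 29) = -600*I*sqrt(35)/132 = -600*I*sqrt(35)*(1/132) = -50*I*sqrt(35)/11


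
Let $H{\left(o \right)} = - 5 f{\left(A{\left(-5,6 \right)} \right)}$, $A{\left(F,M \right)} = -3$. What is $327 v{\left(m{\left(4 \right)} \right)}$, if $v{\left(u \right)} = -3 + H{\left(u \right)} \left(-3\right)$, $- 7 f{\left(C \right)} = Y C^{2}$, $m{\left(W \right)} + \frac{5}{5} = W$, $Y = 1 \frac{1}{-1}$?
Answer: $\frac{37278}{7} \approx 5325.4$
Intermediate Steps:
$Y = -1$ ($Y = 1 \left(-1\right) = -1$)
$m{\left(W \right)} = -1 + W$
$f{\left(C \right)} = \frac{C^{2}}{7}$ ($f{\left(C \right)} = - \frac{\left(-1\right) C^{2}}{7} = \frac{C^{2}}{7}$)
$H{\left(o \right)} = - \frac{45}{7}$ ($H{\left(o \right)} = - 5 \frac{\left(-3\right)^{2}}{7} = - 5 \cdot \frac{1}{7} \cdot 9 = \left(-5\right) \frac{9}{7} = - \frac{45}{7}$)
$v{\left(u \right)} = \frac{114}{7}$ ($v{\left(u \right)} = -3 - - \frac{135}{7} = -3 + \frac{135}{7} = \frac{114}{7}$)
$327 v{\left(m{\left(4 \right)} \right)} = 327 \cdot \frac{114}{7} = \frac{37278}{7}$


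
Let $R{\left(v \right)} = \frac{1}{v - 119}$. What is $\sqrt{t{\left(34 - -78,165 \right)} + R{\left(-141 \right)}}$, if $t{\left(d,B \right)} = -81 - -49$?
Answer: $\frac{i \sqrt{540865}}{130} \approx 5.6572 i$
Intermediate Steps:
$t{\left(d,B \right)} = -32$ ($t{\left(d,B \right)} = -81 + 49 = -32$)
$R{\left(v \right)} = \frac{1}{-119 + v}$
$\sqrt{t{\left(34 - -78,165 \right)} + R{\left(-141 \right)}} = \sqrt{-32 + \frac{1}{-119 - 141}} = \sqrt{-32 + \frac{1}{-260}} = \sqrt{-32 - \frac{1}{260}} = \sqrt{- \frac{8321}{260}} = \frac{i \sqrt{540865}}{130}$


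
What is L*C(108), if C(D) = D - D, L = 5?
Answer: 0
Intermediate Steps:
C(D) = 0
L*C(108) = 5*0 = 0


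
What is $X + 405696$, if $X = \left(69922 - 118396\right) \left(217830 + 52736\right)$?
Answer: $-13115010588$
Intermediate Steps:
$X = -13115416284$ ($X = \left(-48474\right) 270566 = -13115416284$)
$X + 405696 = -13115416284 + 405696 = -13115010588$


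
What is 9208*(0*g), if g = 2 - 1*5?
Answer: 0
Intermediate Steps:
g = -3 (g = 2 - 5 = -3)
9208*(0*g) = 9208*(0*(-3)) = 9208*0 = 0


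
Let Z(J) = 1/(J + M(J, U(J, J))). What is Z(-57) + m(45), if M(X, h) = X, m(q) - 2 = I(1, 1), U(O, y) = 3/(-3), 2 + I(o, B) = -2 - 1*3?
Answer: -571/114 ≈ -5.0088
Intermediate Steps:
I(o, B) = -7 (I(o, B) = -2 + (-2 - 1*3) = -2 + (-2 - 3) = -2 - 5 = -7)
U(O, y) = -1 (U(O, y) = 3*(-⅓) = -1)
m(q) = -5 (m(q) = 2 - 7 = -5)
Z(J) = 1/(2*J) (Z(J) = 1/(J + J) = 1/(2*J))
Z(-57) + m(45) = (½)/(-57) - 5 = (½)*(-1/57) - 5 = -1/114 - 5 = -571/114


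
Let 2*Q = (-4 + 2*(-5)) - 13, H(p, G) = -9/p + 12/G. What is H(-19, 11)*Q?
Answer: -8829/418 ≈ -21.122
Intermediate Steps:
Q = -27/2 (Q = ((-4 + 2*(-5)) - 13)/2 = ((-4 - 10) - 13)/2 = (-14 - 13)/2 = (½)*(-27) = -27/2 ≈ -13.500)
H(-19, 11)*Q = (-9/(-19) + 12/11)*(-27/2) = (-9*(-1/19) + 12*(1/11))*(-27/2) = (9/19 + 12/11)*(-27/2) = (327/209)*(-27/2) = -8829/418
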